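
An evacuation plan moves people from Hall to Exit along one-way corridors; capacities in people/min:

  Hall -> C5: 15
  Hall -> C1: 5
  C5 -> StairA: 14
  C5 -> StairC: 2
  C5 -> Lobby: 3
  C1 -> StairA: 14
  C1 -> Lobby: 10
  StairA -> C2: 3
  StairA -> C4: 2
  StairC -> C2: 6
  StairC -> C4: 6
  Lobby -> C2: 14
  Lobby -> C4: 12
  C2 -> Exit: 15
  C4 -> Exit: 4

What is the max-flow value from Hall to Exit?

Augment Hall→C5→StairA→C2→Exit: bottleneck 3, flow now 3.
Augment Hall→C5→StairA→C4→Exit: bottleneck 2, flow now 5.
Augment Hall→C5→StairC→C2→Exit: bottleneck 2, flow now 7.
Augment Hall→C5→Lobby→C2→Exit: bottleneck 3, flow now 10.
Augment Hall→C1→Lobby→C2→Exit: bottleneck 5, flow now 15.
No augmenting path remains; maximum flow = 15.
In the residual graph, reachable from Hall: {Hall, C5, StairA}.
Min-cut edges: Hall→C1 (5), C5→StairC (2), C5→Lobby (3), StairA→C2 (3), StairA→C4 (2); capacity 5 + 2 + 3 + 3 + 2 = 15.
This cut is saturated, so no flow can exceed 15.

15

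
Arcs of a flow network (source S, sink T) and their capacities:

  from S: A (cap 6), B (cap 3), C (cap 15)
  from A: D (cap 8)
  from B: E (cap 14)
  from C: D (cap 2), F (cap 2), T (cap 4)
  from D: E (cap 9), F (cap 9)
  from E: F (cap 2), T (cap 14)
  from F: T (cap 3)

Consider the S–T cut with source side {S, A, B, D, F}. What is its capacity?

41

Edges leaving {S, A, B, D, F}: S→C (15), B→E (14), D→E (9), F→T (3).
Cut capacity = 15 + 14 + 9 + 3 = 41.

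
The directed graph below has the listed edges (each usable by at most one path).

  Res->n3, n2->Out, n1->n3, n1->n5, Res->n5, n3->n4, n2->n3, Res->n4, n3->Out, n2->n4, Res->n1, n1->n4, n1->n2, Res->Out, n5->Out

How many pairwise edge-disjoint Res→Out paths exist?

Assign every edge capacity 1; by Menger, the answer equals the max flow.
Path Res→Out (+1); total 1.
Path Res→n3→Out (+1); total 2.
Path Res→n5→Out (+1); total 3.
Path Res→n1→n2→Out (+1); total 4.
No residual Res→Out path; max flow = 4.
Certifying cut of size 4: {Res→Out, Res→n1, Res→n3, Res→n5}.

4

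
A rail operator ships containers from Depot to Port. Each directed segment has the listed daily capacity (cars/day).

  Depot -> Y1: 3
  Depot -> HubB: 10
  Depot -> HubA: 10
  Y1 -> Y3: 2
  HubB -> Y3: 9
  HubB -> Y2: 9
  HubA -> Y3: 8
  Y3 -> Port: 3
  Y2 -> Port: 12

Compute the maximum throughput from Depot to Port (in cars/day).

Augment Depot→Y1→Y3→Port: bottleneck 2, flow now 2.
Augment Depot→HubB→Y3→Port: bottleneck 1, flow now 3.
Augment Depot→HubB→Y2→Port: bottleneck 9, flow now 12.
No augmenting path remains; maximum flow = 12.
In the residual graph, reachable from Depot: {Depot, Y1, HubB, HubA, Y3}.
Min-cut edges: HubB→Y2 (9), Y3→Port (3); capacity 9 + 3 = 12.
This cut is saturated, so no flow can exceed 12.

12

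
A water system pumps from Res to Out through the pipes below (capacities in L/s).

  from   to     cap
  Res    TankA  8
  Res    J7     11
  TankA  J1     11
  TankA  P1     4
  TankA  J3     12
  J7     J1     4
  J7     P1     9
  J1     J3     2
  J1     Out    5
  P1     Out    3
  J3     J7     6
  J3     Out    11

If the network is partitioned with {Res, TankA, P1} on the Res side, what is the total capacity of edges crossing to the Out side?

37

Edges leaving {Res, TankA, P1}: Res→J7 (11), TankA→J1 (11), TankA→J3 (12), P1→Out (3).
Cut capacity = 11 + 11 + 12 + 3 = 37.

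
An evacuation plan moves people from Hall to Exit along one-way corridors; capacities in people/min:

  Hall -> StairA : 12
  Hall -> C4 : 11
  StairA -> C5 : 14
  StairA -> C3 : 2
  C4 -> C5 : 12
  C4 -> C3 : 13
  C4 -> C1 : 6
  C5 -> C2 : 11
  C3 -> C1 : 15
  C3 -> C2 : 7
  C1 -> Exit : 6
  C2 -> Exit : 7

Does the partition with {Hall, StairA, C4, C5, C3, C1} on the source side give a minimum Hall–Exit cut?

Given cut capacity: 11 + 7 + 6 = 24.
Augment Hall→C4→C1→Exit: bottleneck 6, flow now 6.
Augment Hall→StairA→C5→C2→Exit: bottleneck 7, flow now 13.
No augmenting path remains; maximum flow = 13.
In the residual graph, reachable from Hall: {Hall, StairA, C4, C5, C3, C1, C2}.
Min-cut edges: C1→Exit (6), C2→Exit (7); capacity 6 + 7 = 13.
Cut capacity 24 exceeds the max flow 13, so it is not minimum.

No — its capacity is 24, but the minimum cut has capacity 13.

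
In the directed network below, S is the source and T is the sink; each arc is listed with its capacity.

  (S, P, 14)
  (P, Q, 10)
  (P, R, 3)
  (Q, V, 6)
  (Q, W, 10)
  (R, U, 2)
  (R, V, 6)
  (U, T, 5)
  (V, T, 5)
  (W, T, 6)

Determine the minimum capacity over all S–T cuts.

Augment S→P→Q→V→T: bottleneck 5, flow now 5.
Augment S→P→Q→W→T: bottleneck 5, flow now 10.
Augment S→P→R→U→T: bottleneck 2, flow now 12.
Augment S→P→R→V→Q→W→T: bottleneck 1, flow now 13. (uses reverse residual edge)
No augmenting path remains; maximum flow = 13.
By max-flow min-cut, the minimum cut capacity equals the max flow.
In the residual graph, reachable from S: {S, P}.
Min-cut edges: P→Q (10), P→R (3); capacity 10 + 3 = 13.

13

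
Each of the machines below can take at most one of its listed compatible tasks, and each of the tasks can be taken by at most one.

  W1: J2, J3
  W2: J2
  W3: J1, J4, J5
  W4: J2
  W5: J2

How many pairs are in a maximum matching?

Unit-capacity flow: source→left, listed edges, right→sink; max matching = max flow.
Augmenting path W1→J2 (+1); matched 1.
Augmenting path W3→J1 (+1); matched 2.
Augmenting path W2→J2→W1→J3 (+1); matched 3.
No augmenting path remains; maximum matching = 3.
König certificate: {W1, W3, J2} is a vertex cover of size 3 (every listed pair touches it), so no matching can be larger.

3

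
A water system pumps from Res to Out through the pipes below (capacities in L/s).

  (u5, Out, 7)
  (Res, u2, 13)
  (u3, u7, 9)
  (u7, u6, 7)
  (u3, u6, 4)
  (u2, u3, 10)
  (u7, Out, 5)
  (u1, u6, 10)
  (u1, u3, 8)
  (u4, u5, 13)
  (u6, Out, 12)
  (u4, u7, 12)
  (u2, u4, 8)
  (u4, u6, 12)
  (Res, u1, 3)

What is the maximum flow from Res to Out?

Augment Res→u1→u6→Out: bottleneck 3, flow now 3.
Augment Res→u2→u3→u6→Out: bottleneck 4, flow now 7.
Augment Res→u2→u3→u7→Out: bottleneck 5, flow now 12.
Augment Res→u2→u4→u5→Out: bottleneck 4, flow now 16.
No augmenting path remains; maximum flow = 16.
In the residual graph, reachable from Res: {Res}.
Min-cut edges: Res→u1 (3), Res→u2 (13); capacity 3 + 13 = 16.
This cut is saturated, so no flow can exceed 16.

16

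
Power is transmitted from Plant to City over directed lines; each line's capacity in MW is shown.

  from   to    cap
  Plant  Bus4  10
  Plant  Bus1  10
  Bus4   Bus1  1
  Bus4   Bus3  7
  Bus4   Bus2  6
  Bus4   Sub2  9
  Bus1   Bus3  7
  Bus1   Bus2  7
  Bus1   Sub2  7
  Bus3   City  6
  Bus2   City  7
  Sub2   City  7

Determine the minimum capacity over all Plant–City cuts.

20

Augment Plant→Bus4→Bus3→City: bottleneck 6, flow now 6.
Augment Plant→Bus4→Bus2→City: bottleneck 4, flow now 10.
Augment Plant→Bus1→Bus2→City: bottleneck 3, flow now 13.
Augment Plant→Bus1→Sub2→City: bottleneck 7, flow now 20.
No augmenting path remains; maximum flow = 20.
By max-flow min-cut, the minimum cut capacity equals the max flow.
In the residual graph, reachable from Plant: {Plant}.
Min-cut edges: Plant→Bus4 (10), Plant→Bus1 (10); capacity 10 + 10 = 20.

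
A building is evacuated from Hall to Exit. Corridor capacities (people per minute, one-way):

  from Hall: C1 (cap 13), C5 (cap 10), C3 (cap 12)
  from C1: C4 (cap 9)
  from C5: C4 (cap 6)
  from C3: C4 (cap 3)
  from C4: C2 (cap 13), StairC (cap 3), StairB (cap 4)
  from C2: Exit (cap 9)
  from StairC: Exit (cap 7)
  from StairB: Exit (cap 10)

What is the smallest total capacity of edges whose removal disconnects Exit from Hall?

Augment Hall→C1→C4→C2→Exit: bottleneck 9, flow now 9.
Augment Hall→C5→C4→StairC→Exit: bottleneck 3, flow now 12.
Augment Hall→C5→C4→StairB→Exit: bottleneck 3, flow now 15.
Augment Hall→C3→C4→StairB→Exit: bottleneck 1, flow now 16.
No augmenting path remains; maximum flow = 16.
By max-flow min-cut, the minimum cut capacity equals the max flow.
In the residual graph, reachable from Hall: {Hall, C1, C5, C3, C4, C2}.
Min-cut edges: C4→StairC (3), C4→StairB (4), C2→Exit (9); capacity 3 + 4 + 9 = 16.

16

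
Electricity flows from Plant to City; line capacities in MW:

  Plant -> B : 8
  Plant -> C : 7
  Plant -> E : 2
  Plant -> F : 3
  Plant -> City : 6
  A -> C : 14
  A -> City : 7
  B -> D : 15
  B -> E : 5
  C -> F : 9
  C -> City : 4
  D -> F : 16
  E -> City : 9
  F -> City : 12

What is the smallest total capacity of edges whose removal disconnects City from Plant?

Augment Plant→City: bottleneck 6, flow now 6.
Augment Plant→C→City: bottleneck 4, flow now 10.
Augment Plant→E→City: bottleneck 2, flow now 12.
Augment Plant→F→City: bottleneck 3, flow now 15.
Augment Plant→B→E→City: bottleneck 5, flow now 20.
Augment Plant→C→F→City: bottleneck 3, flow now 23.
Augment Plant→B→D→F→City: bottleneck 3, flow now 26.
No augmenting path remains; maximum flow = 26.
By max-flow min-cut, the minimum cut capacity equals the max flow.
In the residual graph, reachable from Plant: {Plant}.
Min-cut edges: Plant→B (8), Plant→C (7), Plant→E (2), Plant→F (3), Plant→City (6); capacity 8 + 7 + 2 + 3 + 6 = 26.

26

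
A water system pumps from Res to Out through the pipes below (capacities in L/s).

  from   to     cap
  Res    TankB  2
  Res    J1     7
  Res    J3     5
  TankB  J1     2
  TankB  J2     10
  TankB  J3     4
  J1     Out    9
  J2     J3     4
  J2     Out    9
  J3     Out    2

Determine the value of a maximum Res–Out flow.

Augment Res→J1→Out: bottleneck 7, flow now 7.
Augment Res→J3→Out: bottleneck 2, flow now 9.
Augment Res→TankB→J1→Out: bottleneck 2, flow now 11.
No augmenting path remains; maximum flow = 11.
In the residual graph, reachable from Res: {Res, J3}.
Min-cut edges: Res→TankB (2), Res→J1 (7), J3→Out (2); capacity 2 + 7 + 2 = 11.
This cut is saturated, so no flow can exceed 11.

11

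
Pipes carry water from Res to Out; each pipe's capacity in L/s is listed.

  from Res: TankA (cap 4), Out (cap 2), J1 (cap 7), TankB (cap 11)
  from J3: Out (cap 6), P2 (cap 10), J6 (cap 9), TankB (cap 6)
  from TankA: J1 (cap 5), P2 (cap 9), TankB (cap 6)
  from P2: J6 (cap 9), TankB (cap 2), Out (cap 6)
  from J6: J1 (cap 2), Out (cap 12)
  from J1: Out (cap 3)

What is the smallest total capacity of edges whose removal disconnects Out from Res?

9

Augment Res→Out: bottleneck 2, flow now 2.
Augment Res→J1→Out: bottleneck 3, flow now 5.
Augment Res→TankA→P2→Out: bottleneck 4, flow now 9.
No augmenting path remains; maximum flow = 9.
By max-flow min-cut, the minimum cut capacity equals the max flow.
In the residual graph, reachable from Res: {Res, TankB, J1}.
Min-cut edges: Res→TankA (4), Res→Out (2), J1→Out (3); capacity 4 + 2 + 3 = 9.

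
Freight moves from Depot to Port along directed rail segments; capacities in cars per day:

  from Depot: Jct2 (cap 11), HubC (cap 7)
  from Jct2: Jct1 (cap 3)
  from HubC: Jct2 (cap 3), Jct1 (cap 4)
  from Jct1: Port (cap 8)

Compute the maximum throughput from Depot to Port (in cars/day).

Augment Depot→Jct2→Jct1→Port: bottleneck 3, flow now 3.
Augment Depot→HubC→Jct1→Port: bottleneck 4, flow now 7.
No augmenting path remains; maximum flow = 7.
In the residual graph, reachable from Depot: {Depot, Jct2, HubC}.
Min-cut edges: Jct2→Jct1 (3), HubC→Jct1 (4); capacity 3 + 4 = 7.
This cut is saturated, so no flow can exceed 7.

7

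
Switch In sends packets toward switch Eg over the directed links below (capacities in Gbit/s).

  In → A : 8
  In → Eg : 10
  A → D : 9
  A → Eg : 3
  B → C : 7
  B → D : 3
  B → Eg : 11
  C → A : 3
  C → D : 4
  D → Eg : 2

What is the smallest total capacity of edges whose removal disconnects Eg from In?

Augment In→Eg: bottleneck 10, flow now 10.
Augment In→A→Eg: bottleneck 3, flow now 13.
Augment In→A→D→Eg: bottleneck 2, flow now 15.
No augmenting path remains; maximum flow = 15.
By max-flow min-cut, the minimum cut capacity equals the max flow.
In the residual graph, reachable from In: {In, A, D}.
Min-cut edges: In→Eg (10), A→Eg (3), D→Eg (2); capacity 10 + 3 + 2 = 15.

15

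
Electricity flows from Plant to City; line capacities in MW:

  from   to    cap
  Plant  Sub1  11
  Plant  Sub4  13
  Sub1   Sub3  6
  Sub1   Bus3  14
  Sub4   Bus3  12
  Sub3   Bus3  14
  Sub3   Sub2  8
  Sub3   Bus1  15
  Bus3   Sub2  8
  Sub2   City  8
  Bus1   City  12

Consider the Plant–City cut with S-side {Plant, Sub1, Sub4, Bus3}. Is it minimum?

Given cut capacity: 6 + 8 = 14.
Augment Plant→Sub1→Sub3→Sub2→City: bottleneck 6, flow now 6.
Augment Plant→Sub1→Bus3→Sub2→City: bottleneck 2, flow now 8.
Augment Plant→Sub1→Bus3→Sub2→Sub3→Bus1→City: bottleneck 3, flow now 11. (uses reverse residual edge)
Augment Plant→Sub4→Bus3→Sub2→Sub3→Bus1→City: bottleneck 3, flow now 14. (uses reverse residual edge)
No augmenting path remains; maximum flow = 14.
Cut capacity 14 equals the max flow, so it is a minimum cut.

Yes — it is a minimum cut (capacity 14).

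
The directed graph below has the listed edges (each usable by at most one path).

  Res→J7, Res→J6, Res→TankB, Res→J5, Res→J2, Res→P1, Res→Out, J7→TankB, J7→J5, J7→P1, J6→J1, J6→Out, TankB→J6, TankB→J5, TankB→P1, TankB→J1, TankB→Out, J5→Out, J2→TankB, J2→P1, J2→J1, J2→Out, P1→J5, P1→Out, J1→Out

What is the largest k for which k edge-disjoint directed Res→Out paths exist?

7

Assign every edge capacity 1; by Menger, the answer equals the max flow.
Path Res→Out (+1); total 1.
Path Res→J6→Out (+1); total 2.
Path Res→TankB→Out (+1); total 3.
Path Res→J5→Out (+1); total 4.
Path Res→J2→Out (+1); total 5.
Path Res→P1→Out (+1); total 6.
Path Res→J7→TankB→J1→Out (+1); total 7.
No residual Res→Out path; max flow = 7.
Certifying cut of size 7: {Res→J2, Res→J5, Res→J6, Res→J7, Res→Out, Res→P1, Res→TankB}.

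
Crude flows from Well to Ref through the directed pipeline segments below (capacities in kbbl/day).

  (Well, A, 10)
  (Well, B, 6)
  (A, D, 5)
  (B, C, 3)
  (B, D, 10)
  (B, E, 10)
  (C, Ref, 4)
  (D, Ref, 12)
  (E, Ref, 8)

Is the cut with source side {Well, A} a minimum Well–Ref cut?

Yes — it is a minimum cut (capacity 11).

Given cut capacity: 6 + 5 = 11.
Augment Well→A→D→Ref: bottleneck 5, flow now 5.
Augment Well→B→C→Ref: bottleneck 3, flow now 8.
Augment Well→B→D→Ref: bottleneck 3, flow now 11.
No augmenting path remains; maximum flow = 11.
Cut capacity 11 equals the max flow, so it is a minimum cut.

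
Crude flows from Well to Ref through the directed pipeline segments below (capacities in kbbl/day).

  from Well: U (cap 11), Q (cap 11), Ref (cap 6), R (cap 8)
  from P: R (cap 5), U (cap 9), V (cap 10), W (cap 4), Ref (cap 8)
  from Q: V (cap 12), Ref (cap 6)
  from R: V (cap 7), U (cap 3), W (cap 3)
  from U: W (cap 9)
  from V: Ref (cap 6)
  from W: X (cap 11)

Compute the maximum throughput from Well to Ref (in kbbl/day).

18

Augment Well→Ref: bottleneck 6, flow now 6.
Augment Well→Q→Ref: bottleneck 6, flow now 12.
Augment Well→Q→V→Ref: bottleneck 5, flow now 17.
Augment Well→R→V→Ref: bottleneck 1, flow now 18.
No augmenting path remains; maximum flow = 18.
In the residual graph, reachable from Well: {Well, Q, R, U, V, W, X}.
Min-cut edges: Well→Ref (6), Q→Ref (6), V→Ref (6); capacity 6 + 6 + 6 = 18.
This cut is saturated, so no flow can exceed 18.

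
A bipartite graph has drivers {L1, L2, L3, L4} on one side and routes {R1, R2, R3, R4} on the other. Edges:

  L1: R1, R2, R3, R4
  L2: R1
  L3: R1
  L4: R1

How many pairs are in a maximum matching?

2

Unit-capacity flow: source→left, listed edges, right→sink; max matching = max flow.
Augmenting path L1→R1 (+1); matched 1.
Augmenting path L2→R1→L1→R2 (+1); matched 2.
No augmenting path remains; maximum matching = 2.
König certificate: {L1, R1} is a vertex cover of size 2 (every listed pair touches it), so no matching can be larger.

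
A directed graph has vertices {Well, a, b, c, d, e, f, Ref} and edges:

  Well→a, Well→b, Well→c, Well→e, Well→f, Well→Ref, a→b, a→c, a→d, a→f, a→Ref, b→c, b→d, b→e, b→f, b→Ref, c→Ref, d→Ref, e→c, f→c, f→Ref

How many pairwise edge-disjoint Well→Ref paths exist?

Assign every edge capacity 1; by Menger, the answer equals the max flow.
Path Well→Ref (+1); total 1.
Path Well→a→Ref (+1); total 2.
Path Well→b→Ref (+1); total 3.
Path Well→c→Ref (+1); total 4.
Path Well→f→Ref (+1); total 5.
No residual Well→Ref path; max flow = 5.
Certifying cut of size 5: {Well→Ref, Well→a, Well→b, Well→f, c→Ref}.

5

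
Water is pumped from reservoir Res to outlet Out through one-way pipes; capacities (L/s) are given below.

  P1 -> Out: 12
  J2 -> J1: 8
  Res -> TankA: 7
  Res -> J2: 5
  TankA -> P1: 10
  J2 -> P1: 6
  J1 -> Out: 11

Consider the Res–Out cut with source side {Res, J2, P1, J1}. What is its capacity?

Edges leaving {Res, J2, P1, J1}: Res→TankA (7), P1→Out (12), J1→Out (11).
Cut capacity = 7 + 12 + 11 = 30.

30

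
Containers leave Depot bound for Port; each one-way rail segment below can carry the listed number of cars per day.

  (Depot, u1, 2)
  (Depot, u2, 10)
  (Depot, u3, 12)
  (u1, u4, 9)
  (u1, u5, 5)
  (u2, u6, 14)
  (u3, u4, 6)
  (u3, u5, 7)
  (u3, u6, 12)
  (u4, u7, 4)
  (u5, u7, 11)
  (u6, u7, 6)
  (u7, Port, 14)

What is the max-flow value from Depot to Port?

Augment Depot→u1→u4→u7→Port: bottleneck 2, flow now 2.
Augment Depot→u2→u6→u7→Port: bottleneck 6, flow now 8.
Augment Depot→u3→u4→u7→Port: bottleneck 2, flow now 10.
Augment Depot→u3→u5→u7→Port: bottleneck 4, flow now 14.
No augmenting path remains; maximum flow = 14.
In the residual graph, reachable from Depot: {Depot, u1, u2, u3, u4, u5, u6, u7}.
Min-cut edges: u7→Port (14); capacity 14 = 14.
This cut is saturated, so no flow can exceed 14.

14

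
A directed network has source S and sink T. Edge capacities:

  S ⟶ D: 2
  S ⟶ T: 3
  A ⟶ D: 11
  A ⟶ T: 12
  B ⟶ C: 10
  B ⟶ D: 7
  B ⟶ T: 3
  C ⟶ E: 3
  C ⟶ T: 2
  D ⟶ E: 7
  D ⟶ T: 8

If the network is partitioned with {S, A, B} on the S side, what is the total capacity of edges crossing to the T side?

48

Edges leaving {S, A, B}: S→D (2), S→T (3), A→D (11), A→T (12), B→C (10), B→D (7), B→T (3).
Cut capacity = 2 + 3 + 11 + 12 + 10 + 7 + 3 = 48.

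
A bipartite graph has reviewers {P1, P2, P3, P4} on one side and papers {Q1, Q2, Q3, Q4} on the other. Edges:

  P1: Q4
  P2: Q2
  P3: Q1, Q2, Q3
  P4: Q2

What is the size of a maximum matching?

Unit-capacity flow: source→left, listed edges, right→sink; max matching = max flow.
Augmenting path P1→Q4 (+1); matched 1.
Augmenting path P2→Q2 (+1); matched 2.
Augmenting path P3→Q1 (+1); matched 3.
No augmenting path remains; maximum matching = 3.
König certificate: {P1, P3, Q2} is a vertex cover of size 3 (every listed pair touches it), so no matching can be larger.

3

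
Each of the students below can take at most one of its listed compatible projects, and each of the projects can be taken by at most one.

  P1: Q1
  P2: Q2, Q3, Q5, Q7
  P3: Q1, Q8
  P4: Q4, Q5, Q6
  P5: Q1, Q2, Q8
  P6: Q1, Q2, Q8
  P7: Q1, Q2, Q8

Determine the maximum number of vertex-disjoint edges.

5

Unit-capacity flow: source→left, listed edges, right→sink; max matching = max flow.
Augmenting path P1→Q1 (+1); matched 1.
Augmenting path P2→Q2 (+1); matched 2.
Augmenting path P3→Q8 (+1); matched 3.
Augmenting path P4→Q4 (+1); matched 4.
Augmenting path P5→Q2→P2→Q3 (+1); matched 5.
No augmenting path remains; maximum matching = 5.
König certificate: {P2, P4, Q1, Q2, Q8} is a vertex cover of size 5 (every listed pair touches it), so no matching can be larger.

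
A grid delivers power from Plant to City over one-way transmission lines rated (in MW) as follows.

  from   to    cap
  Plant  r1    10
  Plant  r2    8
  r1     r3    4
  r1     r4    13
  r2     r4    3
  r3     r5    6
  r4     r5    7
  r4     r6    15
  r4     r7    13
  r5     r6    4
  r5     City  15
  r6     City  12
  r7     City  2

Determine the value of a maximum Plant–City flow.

Augment Plant→r1→r3→r5→City: bottleneck 4, flow now 4.
Augment Plant→r1→r4→r5→City: bottleneck 6, flow now 10.
Augment Plant→r2→r4→r5→City: bottleneck 1, flow now 11.
Augment Plant→r2→r4→r6→City: bottleneck 2, flow now 13.
No augmenting path remains; maximum flow = 13.
In the residual graph, reachable from Plant: {Plant, r2}.
Min-cut edges: Plant→r1 (10), r2→r4 (3); capacity 10 + 3 = 13.
This cut is saturated, so no flow can exceed 13.

13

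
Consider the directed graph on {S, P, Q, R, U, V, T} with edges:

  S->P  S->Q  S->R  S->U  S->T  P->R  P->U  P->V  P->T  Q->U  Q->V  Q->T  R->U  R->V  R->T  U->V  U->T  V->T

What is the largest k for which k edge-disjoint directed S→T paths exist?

Assign every edge capacity 1; by Menger, the answer equals the max flow.
Path S→T (+1); total 1.
Path S→P→T (+1); total 2.
Path S→Q→T (+1); total 3.
Path S→R→T (+1); total 4.
Path S→U→T (+1); total 5.
No residual S→T path; max flow = 5.
Certifying cut of size 5: {S→P, S→Q, S→R, S→T, S→U}.

5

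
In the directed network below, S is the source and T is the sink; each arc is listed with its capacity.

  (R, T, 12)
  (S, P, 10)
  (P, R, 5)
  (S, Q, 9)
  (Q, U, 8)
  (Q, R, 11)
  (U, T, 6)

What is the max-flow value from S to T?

14

Augment S→P→R→T: bottleneck 5, flow now 5.
Augment S→Q→R→T: bottleneck 7, flow now 12.
Augment S→Q→U→T: bottleneck 2, flow now 14.
No augmenting path remains; maximum flow = 14.
In the residual graph, reachable from S: {S, P}.
Min-cut edges: S→Q (9), P→R (5); capacity 9 + 5 = 14.
This cut is saturated, so no flow can exceed 14.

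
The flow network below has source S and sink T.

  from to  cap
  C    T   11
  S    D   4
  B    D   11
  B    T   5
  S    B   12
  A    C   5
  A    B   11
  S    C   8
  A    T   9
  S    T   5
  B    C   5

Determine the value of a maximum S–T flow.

21

Augment S→T: bottleneck 5, flow now 5.
Augment S→B→T: bottleneck 5, flow now 10.
Augment S→C→T: bottleneck 8, flow now 18.
Augment S→B→C→T: bottleneck 3, flow now 21.
No augmenting path remains; maximum flow = 21.
In the residual graph, reachable from S: {S, B, C, D}.
Min-cut edges: S→T (5), B→T (5), C→T (11); capacity 5 + 5 + 11 = 21.
This cut is saturated, so no flow can exceed 21.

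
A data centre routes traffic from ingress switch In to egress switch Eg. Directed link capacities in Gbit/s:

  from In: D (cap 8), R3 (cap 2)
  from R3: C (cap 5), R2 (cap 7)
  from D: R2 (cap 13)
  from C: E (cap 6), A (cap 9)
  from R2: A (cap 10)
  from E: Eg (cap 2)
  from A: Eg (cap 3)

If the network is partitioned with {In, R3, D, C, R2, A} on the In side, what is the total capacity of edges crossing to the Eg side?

9

Edges leaving {In, R3, D, C, R2, A}: C→E (6), A→Eg (3).
Cut capacity = 6 + 3 = 9.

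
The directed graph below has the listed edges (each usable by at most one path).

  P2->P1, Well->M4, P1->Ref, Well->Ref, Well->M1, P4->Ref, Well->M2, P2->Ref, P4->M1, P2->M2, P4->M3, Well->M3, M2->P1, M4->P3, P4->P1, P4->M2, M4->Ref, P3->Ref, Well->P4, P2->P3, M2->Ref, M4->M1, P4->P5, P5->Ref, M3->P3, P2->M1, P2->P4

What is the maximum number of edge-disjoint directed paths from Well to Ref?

5

Assign every edge capacity 1; by Menger, the answer equals the max flow.
Path Well→Ref (+1); total 1.
Path Well→P4→Ref (+1); total 2.
Path Well→M4→Ref (+1); total 3.
Path Well→M2→Ref (+1); total 4.
Path Well→M3→P3→Ref (+1); total 5.
No residual Well→Ref path; max flow = 5.
Certifying cut of size 5: {Well→M2, Well→M3, Well→M4, Well→P4, Well→Ref}.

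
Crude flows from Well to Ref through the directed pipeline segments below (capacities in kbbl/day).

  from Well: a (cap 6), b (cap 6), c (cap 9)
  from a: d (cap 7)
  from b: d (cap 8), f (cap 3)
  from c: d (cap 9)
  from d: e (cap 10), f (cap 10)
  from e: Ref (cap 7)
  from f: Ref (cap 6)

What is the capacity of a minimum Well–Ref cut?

Augment Well→b→f→Ref: bottleneck 3, flow now 3.
Augment Well→a→d→e→Ref: bottleneck 6, flow now 9.
Augment Well→b→d→e→Ref: bottleneck 1, flow now 10.
Augment Well→b→d→f→Ref: bottleneck 2, flow now 12.
Augment Well→c→d→f→Ref: bottleneck 1, flow now 13.
No augmenting path remains; maximum flow = 13.
By max-flow min-cut, the minimum cut capacity equals the max flow.
In the residual graph, reachable from Well: {Well, a, b, c, d, e, f}.
Min-cut edges: e→Ref (7), f→Ref (6); capacity 7 + 6 = 13.

13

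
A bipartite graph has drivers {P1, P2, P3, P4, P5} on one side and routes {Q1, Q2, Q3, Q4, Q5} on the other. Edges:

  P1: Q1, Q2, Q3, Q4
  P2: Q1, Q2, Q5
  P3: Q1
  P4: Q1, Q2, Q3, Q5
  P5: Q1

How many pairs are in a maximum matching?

4

Unit-capacity flow: source→left, listed edges, right→sink; max matching = max flow.
Augmenting path P1→Q1 (+1); matched 1.
Augmenting path P2→Q2 (+1); matched 2.
Augmenting path P4→Q3 (+1); matched 3.
Augmenting path P3→Q1→P1→Q4 (+1); matched 4.
No augmenting path remains; maximum matching = 4.
König certificate: {P1, P2, P4, Q1} is a vertex cover of size 4 (every listed pair touches it), so no matching can be larger.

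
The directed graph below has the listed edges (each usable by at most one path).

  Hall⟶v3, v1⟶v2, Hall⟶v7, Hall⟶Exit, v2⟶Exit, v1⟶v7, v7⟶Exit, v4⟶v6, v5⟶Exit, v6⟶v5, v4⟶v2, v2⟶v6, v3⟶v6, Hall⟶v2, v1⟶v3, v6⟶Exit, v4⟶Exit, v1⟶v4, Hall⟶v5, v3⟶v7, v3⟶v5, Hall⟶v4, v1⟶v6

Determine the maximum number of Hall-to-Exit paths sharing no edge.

6

Assign every edge capacity 1; by Menger, the answer equals the max flow.
Path Hall→Exit (+1); total 1.
Path Hall→v2→Exit (+1); total 2.
Path Hall→v4→Exit (+1); total 3.
Path Hall→v5→Exit (+1); total 4.
Path Hall→v7→Exit (+1); total 5.
Path Hall→v3→v6→Exit (+1); total 6.
No residual Hall→Exit path; max flow = 6.
Certifying cut of size 6: {Hall→Exit, Hall→v2, Hall→v3, Hall→v4, Hall→v5, Hall→v7}.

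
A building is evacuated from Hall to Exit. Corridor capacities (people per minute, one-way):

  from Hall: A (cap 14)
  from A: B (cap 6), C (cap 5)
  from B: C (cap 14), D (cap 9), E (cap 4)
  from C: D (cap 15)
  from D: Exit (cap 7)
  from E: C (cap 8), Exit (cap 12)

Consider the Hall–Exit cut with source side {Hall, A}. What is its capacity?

Edges leaving {Hall, A}: A→B (6), A→C (5).
Cut capacity = 6 + 5 = 11.

11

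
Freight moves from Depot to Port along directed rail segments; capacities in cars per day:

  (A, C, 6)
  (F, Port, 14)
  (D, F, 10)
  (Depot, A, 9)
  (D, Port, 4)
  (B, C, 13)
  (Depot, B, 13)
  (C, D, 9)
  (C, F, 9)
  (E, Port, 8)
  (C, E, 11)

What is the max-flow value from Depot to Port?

19

Augment Depot→A→C→D→Port: bottleneck 4, flow now 4.
Augment Depot→A→C→E→Port: bottleneck 2, flow now 6.
Augment Depot→B→C→E→Port: bottleneck 6, flow now 12.
Augment Depot→B→C→F→Port: bottleneck 7, flow now 19.
No augmenting path remains; maximum flow = 19.
In the residual graph, reachable from Depot: {Depot, A}.
Min-cut edges: Depot→B (13), A→C (6); capacity 13 + 6 = 19.
This cut is saturated, so no flow can exceed 19.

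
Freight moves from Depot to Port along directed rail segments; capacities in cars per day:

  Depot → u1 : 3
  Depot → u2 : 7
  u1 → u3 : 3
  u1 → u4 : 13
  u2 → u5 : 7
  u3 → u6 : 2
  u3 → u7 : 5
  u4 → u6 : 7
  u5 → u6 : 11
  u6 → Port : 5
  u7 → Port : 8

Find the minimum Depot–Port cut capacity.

Augment Depot→u1→u3→u6→Port: bottleneck 2, flow now 2.
Augment Depot→u1→u3→u7→Port: bottleneck 1, flow now 3.
Augment Depot→u2→u5→u6→Port: bottleneck 3, flow now 6.
Augment Depot→u2→u5→u6→u3→u7→Port: bottleneck 2, flow now 8. (uses reverse residual edge)
No augmenting path remains; maximum flow = 8.
By max-flow min-cut, the minimum cut capacity equals the max flow.
In the residual graph, reachable from Depot: {Depot, u2, u5, u6}.
Min-cut edges: Depot→u1 (3), u6→Port (5); capacity 3 + 5 = 8.

8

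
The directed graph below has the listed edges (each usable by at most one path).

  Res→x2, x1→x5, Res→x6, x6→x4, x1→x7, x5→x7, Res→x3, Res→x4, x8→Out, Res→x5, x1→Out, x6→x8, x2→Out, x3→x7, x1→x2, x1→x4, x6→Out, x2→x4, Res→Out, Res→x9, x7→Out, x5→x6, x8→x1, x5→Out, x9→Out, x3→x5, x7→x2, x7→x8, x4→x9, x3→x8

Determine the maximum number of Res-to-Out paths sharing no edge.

Assign every edge capacity 1; by Menger, the answer equals the max flow.
Path Res→Out (+1); total 1.
Path Res→x2→Out (+1); total 2.
Path Res→x5→Out (+1); total 3.
Path Res→x6→Out (+1); total 4.
Path Res→x9→Out (+1); total 5.
Path Res→x3→x7→Out (+1); total 6.
No residual Res→Out path; max flow = 6.
Certifying cut of size 6: {Res→Out, Res→x2, Res→x3, Res→x5, Res→x6, x9→Out}.

6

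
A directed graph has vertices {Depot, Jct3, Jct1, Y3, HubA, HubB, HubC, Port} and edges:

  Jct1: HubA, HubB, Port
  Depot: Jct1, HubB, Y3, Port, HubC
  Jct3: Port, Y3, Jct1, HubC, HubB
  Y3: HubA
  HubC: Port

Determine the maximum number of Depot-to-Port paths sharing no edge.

Assign every edge capacity 1; by Menger, the answer equals the max flow.
Path Depot→Port (+1); total 1.
Path Depot→Jct1→Port (+1); total 2.
Path Depot→HubC→Port (+1); total 3.
No residual Depot→Port path; max flow = 3.
Certifying cut of size 3: {Depot→HubC, Depot→Jct1, Depot→Port}.

3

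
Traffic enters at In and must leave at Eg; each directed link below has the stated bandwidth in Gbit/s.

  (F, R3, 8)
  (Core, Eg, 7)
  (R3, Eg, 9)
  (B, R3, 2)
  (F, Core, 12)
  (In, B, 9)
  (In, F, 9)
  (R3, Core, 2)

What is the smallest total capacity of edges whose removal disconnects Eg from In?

Augment In→F→Core→Eg: bottleneck 7, flow now 7.
Augment In→F→R3→Eg: bottleneck 2, flow now 9.
Augment In→B→R3→Eg: bottleneck 2, flow now 11.
No augmenting path remains; maximum flow = 11.
By max-flow min-cut, the minimum cut capacity equals the max flow.
In the residual graph, reachable from In: {In, B}.
Min-cut edges: In→F (9), B→R3 (2); capacity 9 + 2 = 11.

11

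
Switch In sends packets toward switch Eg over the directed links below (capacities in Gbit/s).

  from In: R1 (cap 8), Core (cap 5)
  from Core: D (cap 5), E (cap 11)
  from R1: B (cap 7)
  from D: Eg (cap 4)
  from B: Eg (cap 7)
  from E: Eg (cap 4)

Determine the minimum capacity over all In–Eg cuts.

12

Augment In→Core→D→Eg: bottleneck 4, flow now 4.
Augment In→Core→E→Eg: bottleneck 1, flow now 5.
Augment In→R1→B→Eg: bottleneck 7, flow now 12.
No augmenting path remains; maximum flow = 12.
By max-flow min-cut, the minimum cut capacity equals the max flow.
In the residual graph, reachable from In: {In, R1}.
Min-cut edges: In→Core (5), R1→B (7); capacity 5 + 7 = 12.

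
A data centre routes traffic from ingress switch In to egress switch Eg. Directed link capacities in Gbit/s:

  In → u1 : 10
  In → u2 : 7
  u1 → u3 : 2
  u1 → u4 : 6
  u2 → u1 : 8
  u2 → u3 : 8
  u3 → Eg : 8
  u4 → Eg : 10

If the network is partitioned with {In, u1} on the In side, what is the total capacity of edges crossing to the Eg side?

15

Edges leaving {In, u1}: In→u2 (7), u1→u3 (2), u1→u4 (6).
Cut capacity = 7 + 2 + 6 = 15.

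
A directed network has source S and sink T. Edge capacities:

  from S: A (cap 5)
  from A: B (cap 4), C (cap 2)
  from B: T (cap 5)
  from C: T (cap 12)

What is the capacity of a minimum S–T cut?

Augment S→A→B→T: bottleneck 4, flow now 4.
Augment S→A→C→T: bottleneck 1, flow now 5.
No augmenting path remains; maximum flow = 5.
By max-flow min-cut, the minimum cut capacity equals the max flow.
In the residual graph, reachable from S: {S}.
Min-cut edges: S→A (5); capacity 5 = 5.

5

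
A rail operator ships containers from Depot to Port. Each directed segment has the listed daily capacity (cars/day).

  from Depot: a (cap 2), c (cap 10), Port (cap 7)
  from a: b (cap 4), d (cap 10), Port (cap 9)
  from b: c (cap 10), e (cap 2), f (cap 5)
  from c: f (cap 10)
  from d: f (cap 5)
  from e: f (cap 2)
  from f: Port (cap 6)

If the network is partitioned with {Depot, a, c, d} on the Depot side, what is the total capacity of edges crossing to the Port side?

35

Edges leaving {Depot, a, c, d}: Depot→Port (7), a→b (4), a→Port (9), c→f (10), d→f (5).
Cut capacity = 7 + 4 + 9 + 10 + 5 = 35.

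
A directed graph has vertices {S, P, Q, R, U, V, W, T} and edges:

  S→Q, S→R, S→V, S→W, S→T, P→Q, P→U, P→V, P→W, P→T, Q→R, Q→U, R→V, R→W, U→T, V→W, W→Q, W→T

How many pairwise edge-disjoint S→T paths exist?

3

Assign every edge capacity 1; by Menger, the answer equals the max flow.
Path S→T (+1); total 1.
Path S→W→T (+1); total 2.
Path S→Q→U→T (+1); total 3.
No residual S→T path; max flow = 3.
Certifying cut of size 3: {Q→U, S→T, W→T}.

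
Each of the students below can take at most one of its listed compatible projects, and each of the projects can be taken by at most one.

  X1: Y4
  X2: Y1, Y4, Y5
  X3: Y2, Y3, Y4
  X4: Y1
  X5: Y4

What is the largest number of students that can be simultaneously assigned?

4

Unit-capacity flow: source→left, listed edges, right→sink; max matching = max flow.
Augmenting path X1→Y4 (+1); matched 1.
Augmenting path X2→Y1 (+1); matched 2.
Augmenting path X3→Y2 (+1); matched 3.
Augmenting path X4→Y1→X2→Y5 (+1); matched 4.
No augmenting path remains; maximum matching = 4.
König certificate: {X2, X3, X4, Y4} is a vertex cover of size 4 (every listed pair touches it), so no matching can be larger.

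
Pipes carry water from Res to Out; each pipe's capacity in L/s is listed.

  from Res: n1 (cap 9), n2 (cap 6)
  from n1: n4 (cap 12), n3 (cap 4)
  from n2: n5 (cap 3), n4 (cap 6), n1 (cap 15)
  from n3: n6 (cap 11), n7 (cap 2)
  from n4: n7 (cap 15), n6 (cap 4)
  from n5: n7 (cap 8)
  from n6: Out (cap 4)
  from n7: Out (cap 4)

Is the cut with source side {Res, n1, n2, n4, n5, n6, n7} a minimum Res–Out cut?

No — its capacity is 12, but the minimum cut has capacity 8.

Given cut capacity: 4 + 4 + 4 = 12.
Augment Res→n1→n3→n6→Out: bottleneck 4, flow now 4.
Augment Res→n1→n4→n7→Out: bottleneck 4, flow now 8.
No augmenting path remains; maximum flow = 8.
In the residual graph, reachable from Res: {Res, n1, n2, n3, n4, n5, n6, n7}.
Min-cut edges: n6→Out (4), n7→Out (4); capacity 4 + 4 = 8.
Cut capacity 12 exceeds the max flow 8, so it is not minimum.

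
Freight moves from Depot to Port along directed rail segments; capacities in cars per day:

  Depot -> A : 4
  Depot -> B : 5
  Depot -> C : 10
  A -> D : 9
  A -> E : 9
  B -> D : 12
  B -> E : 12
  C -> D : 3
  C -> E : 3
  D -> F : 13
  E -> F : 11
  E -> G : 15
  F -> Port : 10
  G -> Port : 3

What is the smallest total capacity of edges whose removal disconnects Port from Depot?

Augment Depot→A→D→F→Port: bottleneck 4, flow now 4.
Augment Depot→B→D→F→Port: bottleneck 5, flow now 9.
Augment Depot→C→D→F→Port: bottleneck 1, flow now 10.
Augment Depot→C→E→G→Port: bottleneck 3, flow now 13.
No augmenting path remains; maximum flow = 13.
By max-flow min-cut, the minimum cut capacity equals the max flow.
In the residual graph, reachable from Depot: {Depot, A, B, C, D, E, F, G}.
Min-cut edges: F→Port (10), G→Port (3); capacity 10 + 3 = 13.

13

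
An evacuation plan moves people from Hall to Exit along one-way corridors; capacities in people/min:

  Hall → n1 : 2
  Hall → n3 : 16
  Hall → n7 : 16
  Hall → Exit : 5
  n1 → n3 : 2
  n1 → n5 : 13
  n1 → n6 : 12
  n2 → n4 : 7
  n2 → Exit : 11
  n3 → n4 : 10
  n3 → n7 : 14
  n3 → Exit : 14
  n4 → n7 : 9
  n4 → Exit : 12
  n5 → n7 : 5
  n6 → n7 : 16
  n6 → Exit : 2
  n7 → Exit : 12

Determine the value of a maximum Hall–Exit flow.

Augment Hall→Exit: bottleneck 5, flow now 5.
Augment Hall→n3→Exit: bottleneck 14, flow now 19.
Augment Hall→n7→Exit: bottleneck 12, flow now 31.
Augment Hall→n1→n6→Exit: bottleneck 2, flow now 33.
Augment Hall→n3→n4→Exit: bottleneck 2, flow now 35.
No augmenting path remains; maximum flow = 35.
In the residual graph, reachable from Hall: {Hall, n7}.
Min-cut edges: Hall→n1 (2), Hall→n3 (16), Hall→Exit (5), n7→Exit (12); capacity 2 + 16 + 5 + 12 = 35.
This cut is saturated, so no flow can exceed 35.

35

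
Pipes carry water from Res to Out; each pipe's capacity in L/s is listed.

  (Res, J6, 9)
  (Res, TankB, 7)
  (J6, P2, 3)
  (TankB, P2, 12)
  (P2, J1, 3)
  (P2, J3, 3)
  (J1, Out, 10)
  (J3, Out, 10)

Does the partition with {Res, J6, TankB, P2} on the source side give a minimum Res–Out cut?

Yes — it is a minimum cut (capacity 6).

Given cut capacity: 3 + 3 = 6.
Augment Res→J6→P2→J1→Out: bottleneck 3, flow now 3.
Augment Res→TankB→P2→J3→Out: bottleneck 3, flow now 6.
No augmenting path remains; maximum flow = 6.
Cut capacity 6 equals the max flow, so it is a minimum cut.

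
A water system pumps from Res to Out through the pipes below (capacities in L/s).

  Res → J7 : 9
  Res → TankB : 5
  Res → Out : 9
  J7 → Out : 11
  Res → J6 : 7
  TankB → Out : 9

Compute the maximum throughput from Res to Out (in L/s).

Augment Res→Out: bottleneck 9, flow now 9.
Augment Res→J7→Out: bottleneck 9, flow now 18.
Augment Res→TankB→Out: bottleneck 5, flow now 23.
No augmenting path remains; maximum flow = 23.
In the residual graph, reachable from Res: {Res, J6}.
Min-cut edges: Res→J7 (9), Res→TankB (5), Res→Out (9); capacity 9 + 5 + 9 = 23.
This cut is saturated, so no flow can exceed 23.

23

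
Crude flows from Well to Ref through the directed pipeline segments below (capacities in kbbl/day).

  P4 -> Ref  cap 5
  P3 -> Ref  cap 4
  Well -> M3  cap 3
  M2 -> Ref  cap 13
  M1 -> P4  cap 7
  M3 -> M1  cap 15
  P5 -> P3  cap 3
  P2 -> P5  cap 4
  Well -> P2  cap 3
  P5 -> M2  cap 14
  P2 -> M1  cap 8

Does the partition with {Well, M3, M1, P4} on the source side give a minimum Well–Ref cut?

No — its capacity is 8, but the minimum cut has capacity 6.

Given cut capacity: 3 + 5 = 8.
Augment Well→M3→M1→P4→Ref: bottleneck 3, flow now 3.
Augment Well→P2→P5→P3→Ref: bottleneck 3, flow now 6.
No augmenting path remains; maximum flow = 6.
In the residual graph, reachable from Well: {Well}.
Min-cut edges: Well→M3 (3), Well→P2 (3); capacity 3 + 3 = 6.
Cut capacity 8 exceeds the max flow 6, so it is not minimum.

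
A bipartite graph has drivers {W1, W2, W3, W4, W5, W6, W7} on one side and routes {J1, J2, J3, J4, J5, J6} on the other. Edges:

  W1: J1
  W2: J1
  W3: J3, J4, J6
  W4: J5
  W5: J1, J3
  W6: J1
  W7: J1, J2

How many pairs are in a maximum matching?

Unit-capacity flow: source→left, listed edges, right→sink; max matching = max flow.
Augmenting path W1→J1 (+1); matched 1.
Augmenting path W3→J3 (+1); matched 2.
Augmenting path W4→J5 (+1); matched 3.
Augmenting path W7→J2 (+1); matched 4.
Augmenting path W5→J3→W3→J4 (+1); matched 5.
No augmenting path remains; maximum matching = 5.
König certificate: {W3, W4, W5, W7, J1} is a vertex cover of size 5 (every listed pair touches it), so no matching can be larger.

5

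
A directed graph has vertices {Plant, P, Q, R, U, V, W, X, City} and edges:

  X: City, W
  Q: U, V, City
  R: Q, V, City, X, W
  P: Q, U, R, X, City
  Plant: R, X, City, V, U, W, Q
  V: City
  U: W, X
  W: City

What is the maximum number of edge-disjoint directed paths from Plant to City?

Assign every edge capacity 1; by Menger, the answer equals the max flow.
Path Plant→City (+1); total 1.
Path Plant→Q→City (+1); total 2.
Path Plant→R→City (+1); total 3.
Path Plant→V→City (+1); total 4.
Path Plant→W→City (+1); total 5.
Path Plant→X→City (+1); total 6.
No residual Plant→City path; max flow = 6.
Certifying cut of size 6: {Plant→City, Plant→Q, Plant→R, Plant→V, W→City, X→City}.

6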